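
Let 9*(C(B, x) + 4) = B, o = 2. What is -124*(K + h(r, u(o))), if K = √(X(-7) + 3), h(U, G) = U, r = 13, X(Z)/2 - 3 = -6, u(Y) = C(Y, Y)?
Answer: -1612 - 124*I*√3 ≈ -1612.0 - 214.77*I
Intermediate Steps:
C(B, x) = -4 + B/9
u(Y) = -4 + Y/9
X(Z) = -6 (X(Z) = 6 + 2*(-6) = 6 - 12 = -6)
K = I*√3 (K = √(-6 + 3) = √(-3) = I*√3 ≈ 1.732*I)
-124*(K + h(r, u(o))) = -124*(I*√3 + 13) = -124*(13 + I*√3) = -1612 - 124*I*√3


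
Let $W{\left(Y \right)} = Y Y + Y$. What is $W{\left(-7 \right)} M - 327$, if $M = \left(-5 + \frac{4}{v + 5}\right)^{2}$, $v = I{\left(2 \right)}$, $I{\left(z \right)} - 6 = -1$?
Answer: $\frac{14043}{25} \approx 561.72$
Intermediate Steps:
$I{\left(z \right)} = 5$ ($I{\left(z \right)} = 6 - 1 = 5$)
$v = 5$
$W{\left(Y \right)} = Y + Y^{2}$ ($W{\left(Y \right)} = Y^{2} + Y = Y + Y^{2}$)
$M = \frac{529}{25}$ ($M = \left(-5 + \frac{4}{5 + 5}\right)^{2} = \left(-5 + \frac{4}{10}\right)^{2} = \left(-5 + 4 \cdot \frac{1}{10}\right)^{2} = \left(-5 + \frac{2}{5}\right)^{2} = \left(- \frac{23}{5}\right)^{2} = \frac{529}{25} \approx 21.16$)
$W{\left(-7 \right)} M - 327 = - 7 \left(1 - 7\right) \frac{529}{25} - 327 = \left(-7\right) \left(-6\right) \frac{529}{25} - 327 = 42 \cdot \frac{529}{25} - 327 = \frac{22218}{25} - 327 = \frac{14043}{25}$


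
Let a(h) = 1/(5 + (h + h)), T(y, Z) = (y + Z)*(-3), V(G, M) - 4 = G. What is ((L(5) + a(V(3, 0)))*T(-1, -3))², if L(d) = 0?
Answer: 144/361 ≈ 0.39889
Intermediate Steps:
V(G, M) = 4 + G
T(y, Z) = -3*Z - 3*y (T(y, Z) = (Z + y)*(-3) = -3*Z - 3*y)
a(h) = 1/(5 + 2*h)
((L(5) + a(V(3, 0)))*T(-1, -3))² = ((0 + 1/(5 + 2*(4 + 3)))*(-3*(-3) - 3*(-1)))² = ((0 + 1/(5 + 2*7))*(9 + 3))² = ((0 + 1/(5 + 14))*12)² = ((0 + 1/19)*12)² = ((1/19)*12)² = (12/19)² = 144/361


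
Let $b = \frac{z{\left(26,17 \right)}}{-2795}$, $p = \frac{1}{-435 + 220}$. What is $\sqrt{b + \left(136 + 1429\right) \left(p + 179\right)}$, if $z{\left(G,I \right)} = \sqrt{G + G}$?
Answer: $\frac{\sqrt{2188364759100 - 5590 \sqrt{13}}}{2795} \approx 529.27$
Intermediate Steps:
$p = - \frac{1}{215}$ ($p = \frac{1}{-215} = - \frac{1}{215} \approx -0.0046512$)
$z{\left(G,I \right)} = \sqrt{2} \sqrt{G}$ ($z{\left(G,I \right)} = \sqrt{2 G} = \sqrt{2} \sqrt{G}$)
$b = - \frac{2 \sqrt{13}}{2795}$ ($b = \frac{\sqrt{2} \sqrt{26}}{-2795} = 2 \sqrt{13} \left(- \frac{1}{2795}\right) = - \frac{2 \sqrt{13}}{2795} \approx -0.00258$)
$\sqrt{b + \left(136 + 1429\right) \left(p + 179\right)} = \sqrt{- \frac{2 \sqrt{13}}{2795} + \left(136 + 1429\right) \left(- \frac{1}{215} + 179\right)} = \sqrt{- \frac{2 \sqrt{13}}{2795} + 1565 \cdot \frac{38484}{215}} = \sqrt{- \frac{2 \sqrt{13}}{2795} + \frac{12045492}{43}} = \sqrt{\frac{12045492}{43} - \frac{2 \sqrt{13}}{2795}}$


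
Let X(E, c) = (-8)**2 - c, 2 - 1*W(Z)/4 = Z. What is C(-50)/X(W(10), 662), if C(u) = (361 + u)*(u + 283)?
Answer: -72463/598 ≈ -121.18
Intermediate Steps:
W(Z) = 8 - 4*Z
C(u) = (283 + u)*(361 + u) (C(u) = (361 + u)*(283 + u) = (283 + u)*(361 + u))
X(E, c) = 64 - c
C(-50)/X(W(10), 662) = (102163 + (-50)**2 + 644*(-50))/(64 - 1*662) = (102163 + 2500 - 32200)/(64 - 662) = 72463/(-598) = 72463*(-1/598) = -72463/598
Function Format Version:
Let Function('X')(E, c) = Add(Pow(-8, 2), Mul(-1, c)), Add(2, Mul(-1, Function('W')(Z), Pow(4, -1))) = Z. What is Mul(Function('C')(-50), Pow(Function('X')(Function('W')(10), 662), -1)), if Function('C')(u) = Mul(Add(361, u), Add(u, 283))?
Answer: Rational(-72463, 598) ≈ -121.18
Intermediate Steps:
Function('W')(Z) = Add(8, Mul(-4, Z))
Function('C')(u) = Mul(Add(283, u), Add(361, u)) (Function('C')(u) = Mul(Add(361, u), Add(283, u)) = Mul(Add(283, u), Add(361, u)))
Function('X')(E, c) = Add(64, Mul(-1, c))
Mul(Function('C')(-50), Pow(Function('X')(Function('W')(10), 662), -1)) = Mul(Add(102163, Pow(-50, 2), Mul(644, -50)), Pow(Add(64, Mul(-1, 662)), -1)) = Mul(Add(102163, 2500, -32200), Pow(Add(64, -662), -1)) = Mul(72463, Pow(-598, -1)) = Mul(72463, Rational(-1, 598)) = Rational(-72463, 598)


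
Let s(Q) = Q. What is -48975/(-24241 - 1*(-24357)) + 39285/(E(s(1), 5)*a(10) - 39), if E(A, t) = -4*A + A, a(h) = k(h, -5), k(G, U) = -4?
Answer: -217755/116 ≈ -1877.2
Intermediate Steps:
a(h) = -4
E(A, t) = -3*A
-48975/(-24241 - 1*(-24357)) + 39285/(E(s(1), 5)*a(10) - 39) = -48975/(-24241 - 1*(-24357)) + 39285/(-3*1*(-4) - 39) = -48975/(-24241 + 24357) + 39285/(-3*(-4) - 39) = -48975/116 + 39285/(12 - 39) = -48975*1/116 + 39285/(-27) = -48975/116 + 39285*(-1/27) = -48975/116 - 1455 = -217755/116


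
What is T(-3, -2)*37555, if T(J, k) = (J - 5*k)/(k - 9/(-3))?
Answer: 262885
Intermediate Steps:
T(J, k) = (J - 5*k)/(3 + k) (T(J, k) = (J - 5*k)/(k - 9*(-1/3)) = (J - 5*k)/(k + 3) = (J - 5*k)/(3 + k))
T(-3, -2)*37555 = ((-3 - 5*(-2))/(3 - 2))*37555 = ((-3 + 10)/1)*37555 = (1*7)*37555 = 7*37555 = 262885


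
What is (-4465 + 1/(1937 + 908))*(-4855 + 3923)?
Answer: 11839125168/2845 ≈ 4.1614e+6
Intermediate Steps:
(-4465 + 1/(1937 + 908))*(-4855 + 3923) = (-4465 + 1/2845)*(-932) = -12702924/2845*(-932) = 11839125168/2845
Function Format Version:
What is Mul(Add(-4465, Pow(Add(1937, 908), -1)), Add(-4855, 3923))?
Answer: Rational(11839125168, 2845) ≈ 4.1614e+6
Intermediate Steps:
Mul(Add(-4465, Pow(Add(1937, 908), -1)), Add(-4855, 3923)) = Mul(Add(-4465, Pow(2845, -1)), -932) = Mul(Add(-4465, Rational(1, 2845)), -932) = Mul(Rational(-12702924, 2845), -932) = Rational(11839125168, 2845)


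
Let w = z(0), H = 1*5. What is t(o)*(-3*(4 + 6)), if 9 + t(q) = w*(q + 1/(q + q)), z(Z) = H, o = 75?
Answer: -10981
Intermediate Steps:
H = 5
z(Z) = 5
w = 5
t(q) = -9 + 5*q + 5/(2*q) (t(q) = -9 + 5*(q + 1/(q + q)) = -9 + 5*(q + 1/(2*q)) = -9 + (5*q + 5/(2*q)) = -9 + 5*q + 5/(2*q))
t(o)*(-3*(4 + 6)) = (-9 + 5*75 + (5/2)/75)*(-3*(4 + 6)) = (-9 + 375 + (5/2)*(1/75))*(-3*10) = (-9 + 375 + 1/30)*(-30) = (10981/30)*(-30) = -10981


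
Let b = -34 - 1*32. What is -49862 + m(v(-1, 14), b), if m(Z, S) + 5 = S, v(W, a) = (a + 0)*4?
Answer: -49933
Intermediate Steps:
v(W, a) = 4*a (v(W, a) = a*4 = 4*a)
b = -66 (b = -34 - 32 = -66)
m(Z, S) = -5 + S
-49862 + m(v(-1, 14), b) = -49862 + (-5 - 66) = -49862 - 71 = -49933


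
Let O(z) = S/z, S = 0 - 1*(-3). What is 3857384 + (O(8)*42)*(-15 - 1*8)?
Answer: 15428087/4 ≈ 3.8570e+6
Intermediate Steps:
S = 3 (S = 0 + 3 = 3)
O(z) = 3/z
3857384 + (O(8)*42)*(-15 - 1*8) = 3857384 + ((3/8)*42)*(-15 - 1*8) = 3857384 + ((3*(⅛))*42)*(-15 - 8) = 3857384 + ((3/8)*42)*(-23) = 3857384 + (63/4)*(-23) = 3857384 - 1449/4 = 15428087/4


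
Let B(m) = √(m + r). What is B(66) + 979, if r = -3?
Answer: 979 + 3*√7 ≈ 986.94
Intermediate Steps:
B(m) = √(-3 + m) (B(m) = √(m - 3) = √(-3 + m))
B(66) + 979 = √(-3 + 66) + 979 = √63 + 979 = 3*√7 + 979 = 979 + 3*√7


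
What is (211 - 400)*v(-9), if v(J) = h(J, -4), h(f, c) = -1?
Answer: 189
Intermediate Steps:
v(J) = -1
(211 - 400)*v(-9) = (211 - 400)*(-1) = -189*(-1) = 189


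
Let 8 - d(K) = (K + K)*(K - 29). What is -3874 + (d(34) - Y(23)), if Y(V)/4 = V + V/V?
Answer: -4302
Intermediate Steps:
Y(V) = 4 + 4*V (Y(V) = 4*(V + V/V) = 4*(V + 1) = 4*(1 + V) = 4 + 4*V)
d(K) = 8 - 2*K*(-29 + K) (d(K) = 8 - (K + K)*(K - 29) = 8 - 2*K*(-29 + K))
-3874 + (d(34) - Y(23)) = -3874 + ((8 - 2*34**2 + 58*34) - (4 + 4*23)) = -3874 + ((8 - 2*1156 + 1972) - (4 + 92)) = -3874 + ((8 - 2312 + 1972) - 1*96) = -3874 + (-332 - 96) = -3874 - 428 = -4302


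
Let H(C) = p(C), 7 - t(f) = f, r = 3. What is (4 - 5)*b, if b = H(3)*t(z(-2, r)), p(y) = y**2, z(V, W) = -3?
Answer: -90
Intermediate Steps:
t(f) = 7 - f
H(C) = C**2
b = 90 (b = 3**2*(7 - 1*(-3)) = 9*(7 + 3) = 9*10 = 90)
(4 - 5)*b = (4 - 5)*90 = -1*90 = -90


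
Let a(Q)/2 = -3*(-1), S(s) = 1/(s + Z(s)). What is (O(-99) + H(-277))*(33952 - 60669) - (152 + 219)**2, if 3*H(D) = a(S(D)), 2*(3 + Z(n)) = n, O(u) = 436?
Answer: -11839687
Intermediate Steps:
Z(n) = -3 + n/2
S(s) = 1/(-3 + 3*s/2) (S(s) = 1/(s + (-3 + s/2)) = 1/(-3 + 3*s/2))
a(Q) = 6 (a(Q) = 2*(-3*(-1)) = 2*3 = 6)
H(D) = 2 (H(D) = (1/3)*6 = 2)
(O(-99) + H(-277))*(33952 - 60669) - (152 + 219)**2 = (436 + 2)*(33952 - 60669) - (152 + 219)**2 = 438*(-26717) - 1*371**2 = -11702046 - 1*137641 = -11702046 - 137641 = -11839687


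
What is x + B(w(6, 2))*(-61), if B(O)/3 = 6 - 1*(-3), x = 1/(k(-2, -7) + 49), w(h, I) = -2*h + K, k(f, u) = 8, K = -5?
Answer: -93878/57 ≈ -1647.0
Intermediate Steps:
w(h, I) = -5 - 2*h (w(h, I) = -2*h - 5 = -5 - 2*h)
x = 1/57 (x = 1/(8 + 49) = 1/57 ≈ 0.017544)
B(O) = 27 (B(O) = 3*(6 - 1*(-3)) = 3*(6 + 3) = 3*9 = 27)
x + B(w(6, 2))*(-61) = 1/57 + 27*(-61) = 1/57 - 1647 = -93878/57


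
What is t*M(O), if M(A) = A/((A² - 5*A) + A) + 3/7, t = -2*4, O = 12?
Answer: -31/7 ≈ -4.4286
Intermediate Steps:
t = -8
M(A) = 3/7 + A/(A² - 4*A) (M(A) = A/(A² - 4*A) + 3*(⅐) = A/(A² - 4*A) + 3/7 = 3/7 + A/(A² - 4*A))
t*M(O) = -8*(-5 + 3*12)/(7*(-4 + 12)) = -8*(-5 + 36)/(7*8) = -8*31/(7*8) = -8*31/56 = -31/7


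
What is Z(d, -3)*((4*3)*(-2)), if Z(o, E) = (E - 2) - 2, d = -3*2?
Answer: 168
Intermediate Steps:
d = -6
Z(o, E) = -4 + E (Z(o, E) = (-2 + E) - 2 = -4 + E)
Z(d, -3)*((4*3)*(-2)) = (-4 - 3)*((4*3)*(-2)) = -84*(-2) = -7*(-24) = 168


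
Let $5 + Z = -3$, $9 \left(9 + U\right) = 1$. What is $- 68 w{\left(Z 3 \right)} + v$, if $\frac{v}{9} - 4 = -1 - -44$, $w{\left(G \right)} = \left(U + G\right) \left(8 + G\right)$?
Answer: $- \frac{318241}{9} \approx -35360.0$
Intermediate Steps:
$U = - \frac{80}{9}$ ($U = -9 + \frac{1}{9} \cdot 1 = -9 + \frac{1}{9} = - \frac{80}{9} \approx -8.8889$)
$Z = -8$ ($Z = -5 - 3 = -8$)
$w{\left(G \right)} = \left(8 + G\right) \left(- \frac{80}{9} + G\right)$ ($w{\left(G \right)} = \left(- \frac{80}{9} + G\right) \left(8 + G\right) = \left(8 + G\right) \left(- \frac{80}{9} + G\right)$)
$v = 423$ ($v = 36 + 9 \left(-1 - -44\right) = 36 + 9 \left(-1 + 44\right) = 36 + 9 \cdot 43 = 36 + 387 = 423$)
$- 68 w{\left(Z 3 \right)} + v = - 68 \left(- \frac{640}{9} + \left(\left(-8\right) 3\right)^{2} - \frac{8 \left(\left(-8\right) 3\right)}{9}\right) + 423 = - 68 \left(- \frac{640}{9} + \left(-24\right)^{2} - - \frac{64}{3}\right) + 423 = - 68 \left(- \frac{640}{9} + 576 + \frac{64}{3}\right) + 423 = \left(-68\right) \frac{4736}{9} + 423 = - \frac{322048}{9} + 423 = - \frac{318241}{9}$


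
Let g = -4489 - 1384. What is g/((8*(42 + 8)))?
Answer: -5873/400 ≈ -14.682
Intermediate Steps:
g = -5873
g/((8*(42 + 8))) = -5873*1/(8*(42 + 8)) = -5873/(8*50) = -5873/400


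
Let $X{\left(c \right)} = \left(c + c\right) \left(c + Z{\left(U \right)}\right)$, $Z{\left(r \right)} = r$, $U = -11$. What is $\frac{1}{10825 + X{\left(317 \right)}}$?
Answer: $\frac{1}{204829} \approx 4.8821 \cdot 10^{-6}$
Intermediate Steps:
$X{\left(c \right)} = 2 c \left(-11 + c\right)$ ($X{\left(c \right)} = \left(c + c\right) \left(c - 11\right) = 2 c \left(-11 + c\right)$)
$\frac{1}{10825 + X{\left(317 \right)}} = \frac{1}{10825 + 2 \cdot 317 \left(-11 + 317\right)} = \frac{1}{10825 + 2 \cdot 317 \cdot 306} = \frac{1}{10825 + 194004} = \frac{1}{204829}$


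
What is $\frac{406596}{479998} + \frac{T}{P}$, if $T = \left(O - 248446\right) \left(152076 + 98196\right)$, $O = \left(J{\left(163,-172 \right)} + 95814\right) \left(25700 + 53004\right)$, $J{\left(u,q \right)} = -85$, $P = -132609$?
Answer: $- \frac{150843446861348038026}{10608675797} \approx -1.4219 \cdot 10^{10}$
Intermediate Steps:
$O = 7534255216$ ($O = \left(-85 + 95814\right) \left(25700 + 53004\right) = 95729 \cdot 78704 = 7534255216$)
$T = 1885550942341440$ ($T = \left(7534255216 - 248446\right) \left(152076 + 98196\right) = 7534006770 \cdot 250272 = 1885550942341440$)
$\frac{406596}{479998} + \frac{T}{P} = \frac{406596}{479998} + \frac{1885550942341440}{-132609} = 406596 \cdot \frac{1}{479998} + 1885550942341440 \left(- \frac{1}{132609}\right) = \frac{203298}{239999} - \frac{628516980780480}{44203} = - \frac{150843446861348038026}{10608675797}$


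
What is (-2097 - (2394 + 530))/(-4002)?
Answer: 5021/4002 ≈ 1.2546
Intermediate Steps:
(-2097 - (2394 + 530))/(-4002) = (-2097 - 1*2924)*(-1/4002) = (-2097 - 2924)*(-1/4002) = -5021*(-1/4002) = 5021/4002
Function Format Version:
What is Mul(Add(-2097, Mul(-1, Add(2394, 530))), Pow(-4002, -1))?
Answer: Rational(5021, 4002) ≈ 1.2546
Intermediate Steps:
Mul(Add(-2097, Mul(-1, Add(2394, 530))), Pow(-4002, -1)) = Mul(Add(-2097, Mul(-1, 2924)), Rational(-1, 4002)) = Mul(Add(-2097, -2924), Rational(-1, 4002)) = Mul(-5021, Rational(-1, 4002)) = Rational(5021, 4002)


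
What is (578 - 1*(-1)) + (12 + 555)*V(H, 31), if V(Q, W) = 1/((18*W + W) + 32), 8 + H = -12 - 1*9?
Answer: 13338/23 ≈ 579.91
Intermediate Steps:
H = -29 (H = -8 + (-12 - 1*9) = -8 + (-12 - 9) = -8 - 21 = -29)
V(Q, W) = 1/(32 + 19*W) (V(Q, W) = 1/(19*W + 32) = 1/(32 + 19*W))
(578 - 1*(-1)) + (12 + 555)*V(H, 31) = (578 - 1*(-1)) + (12 + 555)/(32 + 19*31) = (578 + 1) + 567/(32 + 589) = 579 + 567/621 = 579 + 567*(1/621) = 579 + 21/23 = 13338/23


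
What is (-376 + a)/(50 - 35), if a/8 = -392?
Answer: -3512/15 ≈ -234.13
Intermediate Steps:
a = -3136 (a = 8*(-392) = -3136)
(-376 + a)/(50 - 35) = (-376 - 3136)/(50 - 35) = -3512/15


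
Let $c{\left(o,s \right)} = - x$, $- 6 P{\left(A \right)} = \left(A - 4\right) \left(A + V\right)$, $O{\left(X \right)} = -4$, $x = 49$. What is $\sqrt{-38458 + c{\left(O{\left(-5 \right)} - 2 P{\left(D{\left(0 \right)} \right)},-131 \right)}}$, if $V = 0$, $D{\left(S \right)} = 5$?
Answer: $i \sqrt{38507} \approx 196.23 i$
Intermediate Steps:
$P{\left(A \right)} = - \frac{A \left(-4 + A\right)}{6}$ ($P{\left(A \right)} = - \frac{\left(A - 4\right) \left(A + 0\right)}{6} = - \frac{\left(-4 + A\right) A}{6} = - \frac{A \left(-4 + A\right)}{6}$)
$c{\left(o,s \right)} = -49$ ($c{\left(o,s \right)} = \left(-1\right) 49 = -49$)
$\sqrt{-38458 + c{\left(O{\left(-5 \right)} - 2 P{\left(D{\left(0 \right)} \right)},-131 \right)}} = \sqrt{-38458 - 49} = \sqrt{-38507} = i \sqrt{38507}$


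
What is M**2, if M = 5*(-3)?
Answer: 225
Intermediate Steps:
M = -15
M**2 = (-15)**2 = 225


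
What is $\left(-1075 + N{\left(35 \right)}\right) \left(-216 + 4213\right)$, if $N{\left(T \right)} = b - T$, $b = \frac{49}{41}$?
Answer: $- \frac{181707617}{41} \approx -4.4319 \cdot 10^{6}$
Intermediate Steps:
$b = \frac{49}{41}$ ($b = 49 \cdot \frac{1}{41} = \frac{49}{41} \approx 1.1951$)
$N{\left(T \right)} = \frac{49}{41} - T$
$\left(-1075 + N{\left(35 \right)}\right) \left(-216 + 4213\right) = \left(-1075 + \left(\frac{49}{41} - 35\right)\right) \left(-216 + 4213\right) = \left(-1075 + \left(\frac{49}{41} - 35\right)\right) 3997 = \left(-1075 - \frac{1386}{41}\right) 3997 = \left(- \frac{45461}{41}\right) 3997 = - \frac{181707617}{41}$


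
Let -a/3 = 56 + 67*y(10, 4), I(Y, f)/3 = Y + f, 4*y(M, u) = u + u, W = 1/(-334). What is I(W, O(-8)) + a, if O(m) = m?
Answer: -198399/334 ≈ -594.01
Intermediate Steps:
W = -1/334 ≈ -0.0029940
y(M, u) = u/2 (y(M, u) = (u + u)/4 = (2*u)/4 = u/2)
I(Y, f) = 3*Y + 3*f (I(Y, f) = 3*(Y + f) = 3*Y + 3*f)
a = -570 (a = -3*(56 + 67*((½)*4)) = -3*(56 + 67*2) = -3*(56 + 134) = -3*190 = -570)
I(W, O(-8)) + a = (3*(-1/334) + 3*(-8)) - 570 = (-3/334 - 24) - 570 = -8019/334 - 570 = -198399/334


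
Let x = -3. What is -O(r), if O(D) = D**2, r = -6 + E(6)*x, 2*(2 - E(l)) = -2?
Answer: -225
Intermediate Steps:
E(l) = 3 (E(l) = 2 - 1/2*(-2) = 2 + 1 = 3)
r = -15 (r = -6 + 3*(-3) = -6 - 9 = -15)
-O(r) = -1*(-15)**2 = -1*225 = -225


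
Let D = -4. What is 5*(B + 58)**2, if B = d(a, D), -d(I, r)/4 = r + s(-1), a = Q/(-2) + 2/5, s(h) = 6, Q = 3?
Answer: 12500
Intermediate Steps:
a = -11/10 (a = 3/(-2) + 2/5 = 3*(-1/2) + 2*(1/5) = -3/2 + 2/5 = -11/10 ≈ -1.1000)
d(I, r) = -24 - 4*r (d(I, r) = -4*(r + 6) = -4*(6 + r) = -24 - 4*r)
B = -8 (B = -24 - 4*(-4) = -24 + 16 = -8)
5*(B + 58)**2 = 5*(-8 + 58)**2 = 5*50**2 = 5*2500 = 12500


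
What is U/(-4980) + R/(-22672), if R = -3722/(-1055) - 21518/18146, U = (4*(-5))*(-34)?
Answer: -34995976019/256100304720 ≈ -0.13665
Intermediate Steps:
U = 680 (U = -20*(-34) = 680)
R = 106251/45365 (R = -3722*(-1/1055) - 21518*1/18146 = 3722/1055 - 10759/9073 = 106251/45365 ≈ 2.3421)
U/(-4980) + R/(-22672) = 680/(-4980) + (106251/45365)/(-22672) = 680*(-1/4980) + (106251/45365)*(-1/22672) = -34/249 - 106251/1028515280 = -34995976019/256100304720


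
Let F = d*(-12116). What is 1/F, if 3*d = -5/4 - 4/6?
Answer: 9/69667 ≈ 0.00012919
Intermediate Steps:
d = -23/36 (d = (-5/4 - 4/6)/3 = (-5*¼ - 4*⅙)/3 = (-5/4 - ⅔)/3 = (⅓)*(-23/12) = -23/36 ≈ -0.63889)
F = 69667/9 (F = -23/36*(-12116) = 69667/9 ≈ 7740.8)
1/F = 1/(69667/9) = 9/69667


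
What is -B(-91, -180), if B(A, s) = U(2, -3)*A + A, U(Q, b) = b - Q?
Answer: -364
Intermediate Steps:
B(A, s) = -4*A (B(A, s) = (-3 - 1*2)*A + A = (-3 - 2)*A + A = -5*A + A = -4*A)
-B(-91, -180) = -(-4)*(-91) = -1*364 = -364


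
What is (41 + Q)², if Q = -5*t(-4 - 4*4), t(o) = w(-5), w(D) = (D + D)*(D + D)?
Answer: 210681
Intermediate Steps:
w(D) = 4*D² (w(D) = (2*D)*(2*D) = 4*D²)
t(o) = 100 (t(o) = 4*(-5)² = 4*25 = 100)
Q = -500 (Q = -5*100 = -500)
(41 + Q)² = (41 - 500)² = (-459)² = 210681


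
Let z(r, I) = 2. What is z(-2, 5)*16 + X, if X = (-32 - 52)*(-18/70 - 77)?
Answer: 32608/5 ≈ 6521.6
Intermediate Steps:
X = 32448/5 (X = -84*(-18*1/70 - 77) = -84*(-9/35 - 77) = -84*(-2704/35) = 32448/5 ≈ 6489.6)
z(-2, 5)*16 + X = 2*16 + 32448/5 = 32 + 32448/5 = 32608/5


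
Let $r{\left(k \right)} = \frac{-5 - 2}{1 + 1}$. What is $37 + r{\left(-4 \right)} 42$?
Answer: $-110$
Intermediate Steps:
$r{\left(k \right)} = - \frac{7}{2}$
$37 + r{\left(-4 \right)} 42 = 37 - 147 = -110$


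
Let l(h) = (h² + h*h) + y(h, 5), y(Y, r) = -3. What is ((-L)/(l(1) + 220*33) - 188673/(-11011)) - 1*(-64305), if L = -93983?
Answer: 104943450185/1631201 ≈ 64335.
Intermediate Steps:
l(h) = -3 + 2*h² (l(h) = (h² + h*h) - 3 = (h² + h²) - 3 = 2*h² - 3 = -3 + 2*h²)
((-L)/(l(1) + 220*33) - 188673/(-11011)) - 1*(-64305) = ((-1*(-93983))/((-3 + 2*1²) + 220*33) - 188673/(-11011)) - 1*(-64305) = (93983/((-3 + 2*1) + 7260) - 188673*(-1/11011)) + 64305 = (93983/((-3 + 2) + 7260) + 188673/11011) + 64305 = (93983/(-1 + 7260) + 188673/11011) + 64305 = (93983/7259 + 188673/11011) + 64305 = 49069880/1631201 + 64305 = 104943450185/1631201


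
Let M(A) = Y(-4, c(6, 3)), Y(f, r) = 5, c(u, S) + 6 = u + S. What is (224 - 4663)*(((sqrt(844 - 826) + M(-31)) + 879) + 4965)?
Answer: -25963711 - 13317*sqrt(2) ≈ -2.5983e+7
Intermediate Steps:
c(u, S) = -6 + S + u (c(u, S) = -6 + (u + S) = -6 + (S + u) = -6 + S + u)
M(A) = 5
(224 - 4663)*(((sqrt(844 - 826) + M(-31)) + 879) + 4965) = (224 - 4663)*(((sqrt(844 - 826) + 5) + 879) + 4965) = -4439*(((sqrt(18) + 5) + 879) + 4965) = -4439*(((3*sqrt(2) + 5) + 879) + 4965) = -4439*(((5 + 3*sqrt(2)) + 879) + 4965) = -4439*((884 + 3*sqrt(2)) + 4965) = -4439*(5849 + 3*sqrt(2)) = -25963711 - 13317*sqrt(2)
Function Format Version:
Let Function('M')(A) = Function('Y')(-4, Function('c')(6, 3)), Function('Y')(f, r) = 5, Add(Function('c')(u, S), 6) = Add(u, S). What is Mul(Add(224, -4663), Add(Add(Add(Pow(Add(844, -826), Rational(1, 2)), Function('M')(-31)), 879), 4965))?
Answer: Add(-25963711, Mul(-13317, Pow(2, Rational(1, 2)))) ≈ -2.5983e+7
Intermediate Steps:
Function('c')(u, S) = Add(-6, S, u) (Function('c')(u, S) = Add(-6, Add(u, S)) = Add(-6, Add(S, u)) = Add(-6, S, u))
Function('M')(A) = 5
Mul(Add(224, -4663), Add(Add(Add(Pow(Add(844, -826), Rational(1, 2)), Function('M')(-31)), 879), 4965)) = Mul(Add(224, -4663), Add(Add(Add(Pow(Add(844, -826), Rational(1, 2)), 5), 879), 4965)) = Mul(-4439, Add(Add(Add(Pow(18, Rational(1, 2)), 5), 879), 4965)) = Mul(-4439, Add(Add(Add(Mul(3, Pow(2, Rational(1, 2))), 5), 879), 4965)) = Mul(-4439, Add(Add(Add(5, Mul(3, Pow(2, Rational(1, 2)))), 879), 4965)) = Mul(-4439, Add(Add(884, Mul(3, Pow(2, Rational(1, 2)))), 4965)) = Mul(-4439, Add(5849, Mul(3, Pow(2, Rational(1, 2))))) = Add(-25963711, Mul(-13317, Pow(2, Rational(1, 2))))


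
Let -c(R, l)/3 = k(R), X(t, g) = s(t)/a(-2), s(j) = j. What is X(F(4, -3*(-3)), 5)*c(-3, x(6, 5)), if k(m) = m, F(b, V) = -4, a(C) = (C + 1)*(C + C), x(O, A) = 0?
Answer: -9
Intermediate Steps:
a(C) = 2*C*(1 + C) (a(C) = (1 + C)*(2*C) = 2*C*(1 + C))
X(t, g) = t/4 (X(t, g) = t/((2*(-2)*(1 - 2))) = t/((2*(-2)*(-1))) = t/4)
c(R, l) = -3*R
X(F(4, -3*(-3)), 5)*c(-3, x(6, 5)) = ((1/4)*(-4))*(-3*(-3)) = -1*9 = -9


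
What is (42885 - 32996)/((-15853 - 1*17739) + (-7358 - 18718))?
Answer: -9889/59668 ≈ -0.16573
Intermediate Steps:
(42885 - 32996)/((-15853 - 1*17739) + (-7358 - 18718)) = 9889/((-15853 - 17739) - 26076) = 9889/(-33592 - 26076) = 9889/(-59668) = 9889*(-1/59668) = -9889/59668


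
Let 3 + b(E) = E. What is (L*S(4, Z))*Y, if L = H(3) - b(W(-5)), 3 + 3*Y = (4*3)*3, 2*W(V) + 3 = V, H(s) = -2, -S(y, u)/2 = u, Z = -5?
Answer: 550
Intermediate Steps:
S(y, u) = -2*u
W(V) = -3/2 + V/2
b(E) = -3 + E
Y = 11 (Y = -1 + ((4*3)*3)/3 = -1 + (12*3)/3 = -1 + (⅓)*36 = -1 + 12 = 11)
L = 5 (L = -2 - (-3 + (-3/2 + (½)*(-5))) = -2 - (-3 + (-3/2 - 5/2)) = -2 - (-3 - 4) = -2 - 1*(-7) = -2 + 7 = 5)
(L*S(4, Z))*Y = (5*(-2*(-5)))*11 = (5*10)*11 = 50*11 = 550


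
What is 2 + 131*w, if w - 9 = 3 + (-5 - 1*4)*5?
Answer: -4321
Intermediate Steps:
w = -33 (w = 9 + (3 + (-5 - 1*4)*5) = 9 + (3 + (-5 - 4)*5) = 9 + (3 - 9*5) = 9 + (3 - 45) = 9 - 42 = -33)
2 + 131*w = 2 + 131*(-33) = 2 - 4323 = -4321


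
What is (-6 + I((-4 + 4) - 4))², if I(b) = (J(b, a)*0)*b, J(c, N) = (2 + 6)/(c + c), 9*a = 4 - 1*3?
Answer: 36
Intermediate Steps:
a = ⅑ (a = (4 - 1*3)/9 = (4 - 3)/9 = (⅑)*1 = ⅑ ≈ 0.11111)
J(c, N) = 4/c (J(c, N) = 8/((2*c)) = 8*(1/(2*c)) = 4/c)
I(b) = 0 (I(b) = ((4/b)*0)*b = 0*b = 0)
(-6 + I((-4 + 4) - 4))² = (-6 + 0)² = (-6)² = 36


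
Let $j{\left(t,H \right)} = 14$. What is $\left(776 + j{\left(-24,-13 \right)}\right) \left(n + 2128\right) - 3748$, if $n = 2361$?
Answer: $3542562$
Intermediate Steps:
$\left(776 + j{\left(-24,-13 \right)}\right) \left(n + 2128\right) - 3748 = \left(776 + 14\right) \left(2361 + 2128\right) - 3748 = 790 \cdot 4489 - 3748 = 3546310 - 3748 = 3542562$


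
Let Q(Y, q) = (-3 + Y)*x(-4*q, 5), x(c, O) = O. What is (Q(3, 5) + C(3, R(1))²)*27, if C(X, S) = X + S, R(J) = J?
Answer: 432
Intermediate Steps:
C(X, S) = S + X
Q(Y, q) = -15 + 5*Y (Q(Y, q) = (-3 + Y)*5 = -15 + 5*Y)
(Q(3, 5) + C(3, R(1))²)*27 = ((-15 + 5*3) + (1 + 3)²)*27 = ((-15 + 15) + 4²)*27 = (0 + 16)*27 = 16*27 = 432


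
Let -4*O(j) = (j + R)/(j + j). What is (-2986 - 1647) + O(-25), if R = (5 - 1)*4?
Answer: -926609/200 ≈ -4633.0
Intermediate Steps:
R = 16 (R = 4*4 = 16)
O(j) = -(16 + j)/(8*j) (O(j) = -(j + 16)/(4*(j + j)) = -(16 + j)/(4*(2*j)) = -(16 + j)*1/(2*j)/4 = -(16 + j)/(8*j))
(-2986 - 1647) + O(-25) = (-2986 - 1647) + (⅛)*(-16 - 1*(-25))/(-25) = -4633 + (⅛)*(-1/25)*(-16 + 25) = -4633 + (⅛)*(-1/25)*9 = -4633 - 9/200 = -926609/200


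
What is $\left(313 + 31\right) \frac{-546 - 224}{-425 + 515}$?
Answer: $- \frac{26488}{9} \approx -2943.1$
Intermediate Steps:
$\left(313 + 31\right) \frac{-546 - 224}{-425 + 515} = 344 \left(- \frac{770}{90}\right) = 344 \left(\left(-770\right) \frac{1}{90}\right) = 344 \left(- \frac{77}{9}\right) = - \frac{26488}{9}$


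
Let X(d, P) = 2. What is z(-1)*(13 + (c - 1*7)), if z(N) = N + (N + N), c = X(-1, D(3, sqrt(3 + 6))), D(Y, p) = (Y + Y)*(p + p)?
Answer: -24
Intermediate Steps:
D(Y, p) = 4*Y*p (D(Y, p) = (2*Y)*(2*p) = 4*Y*p)
c = 2
z(N) = 3*N (z(N) = N + 2*N = 3*N)
z(-1)*(13 + (c - 1*7)) = (3*(-1))*(13 + (2 - 1*7)) = -3*(13 + (2 - 7)) = -3*(13 - 5) = -3*8 = -24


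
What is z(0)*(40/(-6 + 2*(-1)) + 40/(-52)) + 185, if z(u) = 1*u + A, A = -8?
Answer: 3005/13 ≈ 231.15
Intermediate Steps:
z(u) = -8 + u (z(u) = 1*u - 8 = u - 8 = -8 + u)
z(0)*(40/(-6 + 2*(-1)) + 40/(-52)) + 185 = (-8 + 0)*(40/(-6 + 2*(-1)) + 40/(-52)) + 185 = -8*(40/(-6 - 2) + 40*(-1/52)) + 185 = -8*(40/(-8) - 10/13) + 185 = -8*(40*(-1/8) - 10/13) + 185 = -8*(-5 - 10/13) + 185 = -8*(-75/13) + 185 = 600/13 + 185 = 3005/13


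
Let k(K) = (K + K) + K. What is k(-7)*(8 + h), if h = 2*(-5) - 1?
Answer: 63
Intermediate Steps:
k(K) = 3*K (k(K) = 2*K + K = 3*K)
h = -11 (h = -10 - 1 = -11)
k(-7)*(8 + h) = (3*(-7))*(8 - 11) = -21*(-3) = 63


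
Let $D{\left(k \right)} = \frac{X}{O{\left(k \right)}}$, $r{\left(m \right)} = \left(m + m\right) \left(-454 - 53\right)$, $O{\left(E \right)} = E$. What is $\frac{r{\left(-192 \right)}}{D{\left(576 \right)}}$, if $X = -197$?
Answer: $- \frac{112140288}{197} \approx -5.6924 \cdot 10^{5}$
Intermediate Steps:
$r{\left(m \right)} = - 1014 m$ ($r{\left(m \right)} = 2 m \left(-507\right) = - 1014 m$)
$D{\left(k \right)} = - \frac{197}{k}$
$\frac{r{\left(-192 \right)}}{D{\left(576 \right)}} = \frac{\left(-1014\right) \left(-192\right)}{\left(-197\right) \frac{1}{576}} = \frac{194688}{\left(-197\right) \frac{1}{576}} = \frac{194688}{- \frac{197}{576}} = 194688 \left(- \frac{576}{197}\right) = - \frac{112140288}{197}$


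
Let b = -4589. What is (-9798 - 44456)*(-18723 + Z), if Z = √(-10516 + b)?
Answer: 1015797642 - 54254*I*√15105 ≈ 1.0158e+9 - 6.6679e+6*I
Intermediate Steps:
Z = I*√15105 (Z = √(-10516 - 4589) = √(-15105) = I*√15105 ≈ 122.9*I)
(-9798 - 44456)*(-18723 + Z) = (-9798 - 44456)*(-18723 + I*√15105) = -54254*(-18723 + I*√15105) = 1015797642 - 54254*I*√15105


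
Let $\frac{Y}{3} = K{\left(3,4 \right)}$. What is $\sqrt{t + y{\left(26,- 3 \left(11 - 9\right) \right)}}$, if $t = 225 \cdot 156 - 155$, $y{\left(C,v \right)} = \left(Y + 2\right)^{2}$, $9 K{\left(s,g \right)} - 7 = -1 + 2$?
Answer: $\frac{\sqrt{314701}}{3} \approx 186.99$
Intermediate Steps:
$K{\left(s,g \right)} = \frac{8}{9}$ ($K{\left(s,g \right)} = \frac{7}{9} + \frac{-1 + 2}{9} = \frac{7}{9} + \frac{1}{9} \cdot 1 = \frac{7}{9} + \frac{1}{9} = \frac{8}{9}$)
$Y = \frac{8}{3}$ ($Y = 3 \cdot \frac{8}{9} = \frac{8}{3} \approx 2.6667$)
$y{\left(C,v \right)} = \frac{196}{9}$ ($y{\left(C,v \right)} = \left(\frac{8}{3} + 2\right)^{2} = \left(\frac{14}{3}\right)^{2} = \frac{196}{9}$)
$t = 34945$ ($t = 35100 - 155 = 34945$)
$\sqrt{t + y{\left(26,- 3 \left(11 - 9\right) \right)}} = \sqrt{34945 + \frac{196}{9}} = \sqrt{\frac{314701}{9}} = \frac{\sqrt{314701}}{3}$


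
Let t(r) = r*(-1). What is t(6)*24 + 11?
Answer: -133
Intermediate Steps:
t(r) = -r
t(6)*24 + 11 = -1*6*24 + 11 = -6*24 + 11 = -144 + 11 = -133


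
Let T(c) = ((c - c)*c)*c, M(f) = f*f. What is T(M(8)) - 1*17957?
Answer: -17957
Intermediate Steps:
M(f) = f²
T(c) = 0 (T(c) = (0*c)*c = 0*c = 0)
T(M(8)) - 1*17957 = 0 - 1*17957 = 0 - 17957 = -17957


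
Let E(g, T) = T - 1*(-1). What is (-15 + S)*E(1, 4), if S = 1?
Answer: -70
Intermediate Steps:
E(g, T) = 1 + T (E(g, T) = T + 1 = 1 + T)
(-15 + S)*E(1, 4) = (-15 + 1)*(1 + 4) = -14*5 = -70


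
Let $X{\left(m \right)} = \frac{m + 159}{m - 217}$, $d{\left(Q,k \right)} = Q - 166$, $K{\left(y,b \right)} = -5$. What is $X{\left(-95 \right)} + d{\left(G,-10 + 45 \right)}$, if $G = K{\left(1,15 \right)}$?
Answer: $- \frac{6677}{39} \approx -171.21$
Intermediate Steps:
$G = -5$
$d{\left(Q,k \right)} = -166 + Q$
$X{\left(m \right)} = \frac{159 + m}{-217 + m}$
$X{\left(-95 \right)} + d{\left(G,-10 + 45 \right)} = \frac{159 - 95}{-217 - 95} - 171 = \frac{1}{-312} \cdot 64 - 171 = \left(- \frac{1}{312}\right) 64 - 171 = - \frac{8}{39} - 171 = - \frac{6677}{39}$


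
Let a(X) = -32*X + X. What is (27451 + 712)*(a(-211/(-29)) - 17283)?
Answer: -14299706924/29 ≈ -4.9309e+8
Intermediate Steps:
a(X) = -31*X
(27451 + 712)*(a(-211/(-29)) - 17283) = (27451 + 712)*(-(-6541)/(-29) - 17283) = 28163*(-(-6541)*(-1)/29 - 17283) = 28163*(-31*211/29 - 17283) = 28163*(-6541/29 - 17283) = 28163*(-507748/29) = -14299706924/29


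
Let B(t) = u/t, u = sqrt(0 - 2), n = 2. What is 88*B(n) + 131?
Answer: 131 + 44*I*sqrt(2) ≈ 131.0 + 62.225*I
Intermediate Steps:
u = I*sqrt(2) (u = sqrt(-2) = I*sqrt(2) ≈ 1.4142*I)
B(t) = I*sqrt(2)/t (B(t) = (I*sqrt(2))/t = I*sqrt(2)/t)
88*B(n) + 131 = 88*(I*sqrt(2)/2) + 131 = 44*I*sqrt(2) + 131 = 131 + 44*I*sqrt(2)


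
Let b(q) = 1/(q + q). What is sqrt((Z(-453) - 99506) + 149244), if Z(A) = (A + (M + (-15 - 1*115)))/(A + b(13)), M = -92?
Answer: 2*sqrt(1724688582838)/11777 ≈ 223.02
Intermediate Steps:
b(q) = 1/(2*q)
Z(A) = (-222 + A)/(1/26 + A) (Z(A) = (A + (-92 + (-15 - 1*115)))/(A + (1/2)/13) = (A + (-92 + (-15 - 115)))/(A + (1/2)*(1/13)) = (A + (-92 - 130))/(A + 1/26) = (A - 222)/(1/26 + A) = (-222 + A)/(1/26 + A))
sqrt((Z(-453) - 99506) + 149244) = sqrt((26*(-222 - 453)/(1 + 26*(-453)) - 99506) + 149244) = sqrt((26*(-675)/(1 - 11778) - 99506) + 149244) = sqrt((26*(-675)/(-11777) - 99506) + 149244) = sqrt((26*(-1/11777)*(-675) - 99506) + 149244) = sqrt((17550/11777 - 99506) + 149244) = sqrt(-1171864612/11777 + 149244) = sqrt(585781976/11777) = 2*sqrt(1724688582838)/11777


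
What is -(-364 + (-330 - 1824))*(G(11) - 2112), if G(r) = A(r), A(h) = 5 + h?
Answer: -5277728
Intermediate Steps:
G(r) = 5 + r
-(-364 + (-330 - 1824))*(G(11) - 2112) = -(-364 + (-330 - 1824))*((5 + 11) - 2112) = -(-364 - 2154)*(16 - 2112) = -(-2518)*(-2096) = -1*5277728 = -5277728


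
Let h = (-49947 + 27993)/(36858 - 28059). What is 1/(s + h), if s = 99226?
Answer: 2933/291022540 ≈ 1.0078e-5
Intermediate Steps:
h = -7318/2933 (h = -21954/8799 = -21954*1/8799 = -7318/2933 ≈ -2.4951)
1/(s + h) = 1/(99226 - 7318/2933) = 1/(291022540/2933) = 2933/291022540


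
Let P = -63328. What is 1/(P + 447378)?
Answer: 1/384050 ≈ 2.6038e-6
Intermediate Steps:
1/(P + 447378) = 1/(-63328 + 447378) = 1/384050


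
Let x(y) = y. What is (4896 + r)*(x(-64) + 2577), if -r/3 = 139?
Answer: 11255727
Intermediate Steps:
r = -417 (r = -3*139 = -417)
(4896 + r)*(x(-64) + 2577) = (4896 - 417)*(-64 + 2577) = 4479*2513 = 11255727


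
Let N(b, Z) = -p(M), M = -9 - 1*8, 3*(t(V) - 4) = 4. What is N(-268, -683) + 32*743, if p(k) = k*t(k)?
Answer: 71600/3 ≈ 23867.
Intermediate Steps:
t(V) = 16/3 (t(V) = 4 + (⅓)*4 = 4 + 4/3 = 16/3)
M = -17 (M = -9 - 8 = -17)
p(k) = 16*k/3 (p(k) = k*(16/3) = 16*k/3)
N(b, Z) = 272/3 (N(b, Z) = -16*(-17)/3 = -1*(-272/3) = 272/3)
N(-268, -683) + 32*743 = 272/3 + 32*743 = 272/3 + 23776 = 71600/3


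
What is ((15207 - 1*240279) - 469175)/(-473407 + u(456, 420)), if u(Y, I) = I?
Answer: 694247/472987 ≈ 1.4678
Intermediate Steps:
((15207 - 1*240279) - 469175)/(-473407 + u(456, 420)) = ((15207 - 1*240279) - 469175)/(-473407 + 420) = ((15207 - 240279) - 469175)/(-472987) = (-225072 - 469175)*(-1/472987) = -694247*(-1/472987) = 694247/472987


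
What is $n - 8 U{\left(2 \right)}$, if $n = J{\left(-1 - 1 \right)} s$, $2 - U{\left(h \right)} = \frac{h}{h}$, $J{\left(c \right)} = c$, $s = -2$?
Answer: $-4$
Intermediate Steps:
$U{\left(h \right)} = 1$ ($U{\left(h \right)} = 2 - \frac{h}{h} = 2 - 1 = 1$)
$n = 4$ ($n = \left(-1 - 1\right) \left(-2\right) = \left(-2\right) \left(-2\right) = 4$)
$n - 8 U{\left(2 \right)} = 4 - 8 = -4$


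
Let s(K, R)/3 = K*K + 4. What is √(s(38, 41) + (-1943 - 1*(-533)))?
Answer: 3*√326 ≈ 54.166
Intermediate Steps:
s(K, R) = 12 + 3*K² (s(K, R) = 3*(K*K + 4) = 3*(K² + 4) = 3*(4 + K²) = 12 + 3*K²)
√(s(38, 41) + (-1943 - 1*(-533))) = √((12 + 3*38²) + (-1943 - 1*(-533))) = √((12 + 3*1444) + (-1943 + 533)) = √((12 + 4332) - 1410) = √(4344 - 1410) = √2934 = 3*√326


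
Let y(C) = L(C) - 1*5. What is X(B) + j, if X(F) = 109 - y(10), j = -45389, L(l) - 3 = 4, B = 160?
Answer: -45282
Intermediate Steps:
L(l) = 7 (L(l) = 3 + 4 = 7)
y(C) = 2 (y(C) = 7 - 1*5 = 7 - 5 = 2)
X(F) = 107 (X(F) = 109 - 1*2 = 109 - 2 = 107)
X(B) + j = 107 - 45389 = -45282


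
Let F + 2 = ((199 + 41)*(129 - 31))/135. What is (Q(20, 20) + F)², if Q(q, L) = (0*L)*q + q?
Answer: 2992900/81 ≈ 36949.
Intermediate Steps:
Q(q, L) = q (Q(q, L) = 0*q + q = 0 + q = q)
F = 1550/9 (F = -2 + ((199 + 41)*(129 - 31))/135 = -2 + (240*98)*(1/135) = -2 + 23520*(1/135) = -2 + 1568/9 = 1550/9 ≈ 172.22)
(Q(20, 20) + F)² = (20 + 1550/9)² = (1730/9)² = 2992900/81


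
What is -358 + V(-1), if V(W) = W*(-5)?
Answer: -353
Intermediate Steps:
V(W) = -5*W
-358 + V(-1) = -358 - 5*(-1) = -358 + 5 = -353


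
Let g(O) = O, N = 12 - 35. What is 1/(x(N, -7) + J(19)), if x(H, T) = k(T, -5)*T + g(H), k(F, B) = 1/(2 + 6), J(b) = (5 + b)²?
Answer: 8/4417 ≈ 0.0018112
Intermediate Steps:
N = -23
k(F, B) = ⅛ (k(F, B) = 1/8 = ⅛)
x(H, T) = H + T/8 (x(H, T) = T/8 + H = H + T/8)
1/(x(N, -7) + J(19)) = 1/((-23 + (⅛)*(-7)) + (5 + 19)²) = 1/((-23 - 7/8) + 24²) = 1/(-191/8 + 576) = 1/(4417/8) = 8/4417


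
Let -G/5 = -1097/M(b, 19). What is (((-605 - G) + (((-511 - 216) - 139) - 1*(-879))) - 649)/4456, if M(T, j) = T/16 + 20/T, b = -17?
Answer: 736151/2713704 ≈ 0.27127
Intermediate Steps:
M(T, j) = 20/T + T/16 (M(T, j) = T*(1/16) + 20/T = T/16 + 20/T = 20/T + T/16)
G = -1491920/609 (G = -(-5485)/(20/(-17) + (1/16)*(-17)) = -(-5485)/(20*(-1/17) - 17/16) = -(-5485)/(-20/17 - 17/16) = -(-5485)/(-609/272) = -(-5485)*(-272)/609 = -5*298384/609 = -1491920/609 ≈ -2449.8)
(((-605 - G) + (((-511 - 216) - 139) - 1*(-879))) - 649)/4456 = (((-605 - 1*(-1491920/609)) + (((-511 - 216) - 139) - 1*(-879))) - 649)/4456 = (((-605 + 1491920/609) + ((-727 - 139) + 879)) - 649)*(1/4456) = ((1123475/609 + (-866 + 879)) - 649)*(1/4456) = ((1123475/609 + 13) - 649)*(1/4456) = (1131392/609 - 649)*(1/4456) = (736151/609)*(1/4456) = 736151/2713704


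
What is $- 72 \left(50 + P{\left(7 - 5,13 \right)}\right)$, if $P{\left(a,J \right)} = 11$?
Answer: $-4392$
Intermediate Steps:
$- 72 \left(50 + P{\left(7 - 5,13 \right)}\right) = - 72 \left(50 + 11\right) = \left(-72\right) 61 = -4392$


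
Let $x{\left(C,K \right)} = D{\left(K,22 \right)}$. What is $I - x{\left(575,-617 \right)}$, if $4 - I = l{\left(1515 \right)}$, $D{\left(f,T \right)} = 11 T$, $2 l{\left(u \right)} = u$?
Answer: $- \frac{1991}{2} \approx -995.5$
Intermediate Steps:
$l{\left(u \right)} = \frac{u}{2}$
$x{\left(C,K \right)} = 242$ ($x{\left(C,K \right)} = 11 \cdot 22 = 242$)
$I = - \frac{1507}{2}$ ($I = 4 - \frac{1}{2} \cdot 1515 = 4 - \frac{1515}{2} = - \frac{1507}{2} \approx -753.5$)
$I - x{\left(575,-617 \right)} = - \frac{1507}{2} - 242 = - \frac{1991}{2}$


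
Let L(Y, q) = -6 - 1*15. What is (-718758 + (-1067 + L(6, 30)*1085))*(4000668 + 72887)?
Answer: -3025062678550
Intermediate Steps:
L(Y, q) = -21 (L(Y, q) = -6 - 15 = -21)
(-718758 + (-1067 + L(6, 30)*1085))*(4000668 + 72887) = (-718758 + (-1067 - 21*1085))*(4000668 + 72887) = (-718758 + (-1067 - 22785))*4073555 = (-718758 - 23852)*4073555 = -742610*4073555 = -3025062678550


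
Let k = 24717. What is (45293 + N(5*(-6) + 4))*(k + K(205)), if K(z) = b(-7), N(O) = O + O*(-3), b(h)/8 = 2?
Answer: 1121517885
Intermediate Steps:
b(h) = 16 (b(h) = 8*2 = 16)
N(O) = -2*O (N(O) = O - 3*O = -2*O)
K(z) = 16
(45293 + N(5*(-6) + 4))*(k + K(205)) = (45293 - 2*(5*(-6) + 4))*(24717 + 16) = (45293 - 2*(-30 + 4))*24733 = (45293 - 2*(-26))*24733 = (45293 + 52)*24733 = 45345*24733 = 1121517885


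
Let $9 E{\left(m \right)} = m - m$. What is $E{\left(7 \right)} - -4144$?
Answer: $4144$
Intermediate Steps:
$E{\left(m \right)} = 0$ ($E{\left(m \right)} = \frac{m - m}{9} = \frac{1}{9} \cdot 0 = 0$)
$E{\left(7 \right)} - -4144 = 0 - -4144 = 0 + 4144 = 4144$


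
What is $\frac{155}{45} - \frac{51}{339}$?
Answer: $\frac{3350}{1017} \approx 3.294$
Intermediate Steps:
$\frac{155}{45} - \frac{51}{339} = 155 \cdot \frac{1}{45} - \frac{17}{113} = \frac{31}{9} - \frac{17}{113} = \frac{3350}{1017}$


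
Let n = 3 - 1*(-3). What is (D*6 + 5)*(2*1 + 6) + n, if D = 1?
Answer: 94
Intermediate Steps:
n = 6 (n = 3 + 3 = 6)
(D*6 + 5)*(2*1 + 6) + n = (1*6 + 5)*(2*1 + 6) + 6 = (6 + 5)*(2 + 6) + 6 = 11*8 + 6 = 88 + 6 = 94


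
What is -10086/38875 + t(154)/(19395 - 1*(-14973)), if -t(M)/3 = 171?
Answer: -122192841/445352000 ≈ -0.27437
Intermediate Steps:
t(M) = -513 (t(M) = -3*171 = -513)
-10086/38875 + t(154)/(19395 - 1*(-14973)) = -10086/38875 - 513/(19395 - 1*(-14973)) = -10086*1/38875 - 513/(19395 + 14973) = -10086/38875 - 513/34368 = -10086/38875 - 513*1/34368 = -10086/38875 - 171/11456 = -122192841/445352000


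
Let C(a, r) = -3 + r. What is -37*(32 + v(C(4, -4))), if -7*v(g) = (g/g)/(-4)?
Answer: -33189/28 ≈ -1185.3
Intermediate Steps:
v(g) = 1/28 (v(g) = -g/g/(7*(-4)) = -(-1)/(7*4) = -⅐*(-¼) = 1/28)
-37*(32 + v(C(4, -4))) = -37*(32 + 1/28) = -37*897/28 = -33189/28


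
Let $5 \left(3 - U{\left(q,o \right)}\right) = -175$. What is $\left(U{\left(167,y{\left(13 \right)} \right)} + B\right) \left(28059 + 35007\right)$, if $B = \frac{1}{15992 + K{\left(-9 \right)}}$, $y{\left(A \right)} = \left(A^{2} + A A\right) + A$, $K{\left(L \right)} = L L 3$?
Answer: $\frac{38907370446}{16235} \approx 2.3965 \cdot 10^{6}$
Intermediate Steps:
$K{\left(L \right)} = 3 L^{2}$ ($K{\left(L \right)} = L^{2} \cdot 3 = 3 L^{2}$)
$y{\left(A \right)} = A + 2 A^{2}$ ($y{\left(A \right)} = \left(A^{2} + A^{2}\right) + A = 2 A^{2} + A = A + 2 A^{2}$)
$U{\left(q,o \right)} = 38$ ($U{\left(q,o \right)} = 3 - -35 = 3 + 35 = 38$)
$B = \frac{1}{16235}$ ($B = \frac{1}{15992 + 3 \left(-9\right)^{2}} = \frac{1}{15992 + 3 \cdot 81} = \frac{1}{15992 + 243} = \frac{1}{16235} \approx 6.1595 \cdot 10^{-5}$)
$\left(U{\left(167,y{\left(13 \right)} \right)} + B\right) \left(28059 + 35007\right) = \left(38 + \frac{1}{16235}\right) \left(28059 + 35007\right) = \frac{616931}{16235} \cdot 63066 = \frac{38907370446}{16235}$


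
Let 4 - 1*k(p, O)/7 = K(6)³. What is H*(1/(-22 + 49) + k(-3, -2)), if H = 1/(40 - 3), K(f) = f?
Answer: -40067/999 ≈ -40.107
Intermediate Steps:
k(p, O) = -1484 (k(p, O) = 28 - 7*6³ = 28 - 7*216 = 28 - 1512 = -1484)
H = 1/37 ≈ 0.027027
H*(1/(-22 + 49) + k(-3, -2)) = (1/(-22 + 49) - 1484)/37 = (1/27 - 1484)/37 = (1/37)*(-40067/27) = -40067/999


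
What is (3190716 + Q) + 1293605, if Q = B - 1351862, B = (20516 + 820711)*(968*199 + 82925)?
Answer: 231809120898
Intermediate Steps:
B = 231805988439 (B = 841227*(192632 + 82925) = 841227*275557 = 231805988439)
Q = 231804636577 (Q = 231805988439 - 1351862 = 231804636577)
(3190716 + Q) + 1293605 = (3190716 + 231804636577) + 1293605 = 231807827293 + 1293605 = 231809120898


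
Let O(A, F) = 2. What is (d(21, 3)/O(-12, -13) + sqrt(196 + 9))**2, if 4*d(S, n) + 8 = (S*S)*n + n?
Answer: 437561/16 + 659*sqrt(205)/2 ≈ 32065.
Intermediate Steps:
d(S, n) = -2 + n/4 + n*S**2/4 (d(S, n) = -2 + ((S*S)*n + n)/4 = -2 + (S**2*n + n)/4 = -2 + (n*S**2 + n)/4 = -2 + (n + n*S**2)/4 = -2 + (n/4 + n*S**2/4) = -2 + n/4 + n*S**2/4)
(d(21, 3)/O(-12, -13) + sqrt(196 + 9))**2 = ((-2 + (1/4)*3 + (1/4)*3*21**2)/2 + sqrt(196 + 9))**2 = ((-2 + 3/4 + (1/4)*3*441)*(1/2) + sqrt(205))**2 = ((-2 + 3/4 + 1323/4)*(1/2) + sqrt(205))**2 = ((659/2)*(1/2) + sqrt(205))**2 = (659/4 + sqrt(205))**2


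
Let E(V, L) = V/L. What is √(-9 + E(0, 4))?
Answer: 3*I ≈ 3.0*I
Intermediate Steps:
√(-9 + E(0, 4)) = √(-9 + 0/4) = √(-9 + 0*(¼)) = √(-9 + 0) = √(-9) = 3*I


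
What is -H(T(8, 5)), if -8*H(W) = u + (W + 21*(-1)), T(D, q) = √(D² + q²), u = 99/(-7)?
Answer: -123/28 + √89/8 ≈ -3.2136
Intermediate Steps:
u = -99/7 (u = 99*(-⅐) = -99/7 ≈ -14.143)
H(W) = 123/28 - W/8 (H(W) = -(-99/7 + (W + 21*(-1)))/8 = -(-99/7 + (W - 21))/8 = -(-99/7 + (-21 + W))/8 = -(-246/7 + W)/8 = 123/28 - W/8)
-H(T(8, 5)) = -(123/28 - √(8² + 5²)/8) = -(123/28 - √(64 + 25)/8) = -(123/28 - √89/8) = -123/28 + √89/8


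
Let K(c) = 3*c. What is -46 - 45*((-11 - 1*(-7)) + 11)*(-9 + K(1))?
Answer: 1844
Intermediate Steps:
-46 - 45*((-11 - 1*(-7)) + 11)*(-9 + K(1)) = -46 - 45*((-11 - 1*(-7)) + 11)*(-9 + 3*1) = -46 - 45*((-11 + 7) + 11)*(-9 + 3) = -46 - 45*(-4 + 11)*(-6) = -46 - 315*(-6) = -46 - 45*(-42) = -46 + 1890 = 1844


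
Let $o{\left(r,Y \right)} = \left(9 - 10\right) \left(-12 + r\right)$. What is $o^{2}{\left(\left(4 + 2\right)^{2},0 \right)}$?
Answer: $576$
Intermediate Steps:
$o{\left(r,Y \right)} = 12 - r$ ($o{\left(r,Y \right)} = - (-12 + r) = 12 - r$)
$o^{2}{\left(\left(4 + 2\right)^{2},0 \right)} = \left(12 - \left(4 + 2\right)^{2}\right)^{2} = \left(12 - 6^{2}\right)^{2} = \left(12 - 36\right)^{2} = \left(-24\right)^{2} = 576$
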